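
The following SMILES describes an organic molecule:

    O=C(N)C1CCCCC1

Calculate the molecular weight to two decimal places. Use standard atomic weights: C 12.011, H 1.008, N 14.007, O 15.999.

127.19 g/mol

First, the molecular formula is C7H13NO (counting implicit H from valence).
  C: 7 × 12.011 = 84.077
  H: 13 × 1.008 = 13.104
  N: 1 × 14.007 = 14.007
  O: 1 × 15.999 = 15.999
Sum: 7×12.011 + 13×1.008 + 1×14.007 + 1×15.999 = 127.187 → 127.19 g/mol.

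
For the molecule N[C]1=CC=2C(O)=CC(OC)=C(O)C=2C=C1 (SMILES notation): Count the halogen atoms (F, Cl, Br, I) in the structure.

0

Scan the SMILES for the halogen motif — none present.
Groups that are present: 1 ether, 2 hydroxyl, 1 primary amine.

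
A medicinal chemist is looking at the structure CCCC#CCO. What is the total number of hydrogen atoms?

10

Walk through each heavy atom and fill implicit hydrogens from standard valence (C 4, N 3, O 2, S 2, halogen 1):
  atom 1: C, bond orders sum to 1 (valence 4) → 3 H
  atom 2: C, bond orders sum to 2 (valence 4) → 2 H
  atom 3: C, bond orders sum to 2 (valence 4) → 2 H
  atom 4: C, bond orders sum to 4 (valence 4) → 0 H
  atom 5: C, bond orders sum to 4 (valence 4) → 0 H
  atom 6: C, bond orders sum to 2 (valence 4) → 2 H
  atom 7: O, bond orders sum to 1 (valence 2) → 1 H
Total hydrogens: 10.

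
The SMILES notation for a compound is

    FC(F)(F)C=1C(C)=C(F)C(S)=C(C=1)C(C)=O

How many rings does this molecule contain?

In SMILES, each pair of matching ring-closure digits denotes one ring-closing bond; the number of such bonds equals the number of independent rings.
Ring-closure bonds here: 1.

1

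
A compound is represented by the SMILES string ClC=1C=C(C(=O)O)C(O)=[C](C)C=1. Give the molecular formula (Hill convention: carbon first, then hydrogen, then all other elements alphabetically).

C8H7ClO3

Walk through each heavy atom and fill implicit hydrogens from standard valence (C 4, N 3, O 2, S 2, halogen 1):
  atom 1: Cl (halogen, monovalent) → 0 H
  atom 2: C, bond orders sum to 4 (valence 4) → 0 H
  atom 3: C, bond orders sum to 3 (valence 4) → 1 H
  atom 4: C, bond orders sum to 4 (valence 4) → 0 H
  atom 5: C, bond orders sum to 4 (valence 4) → 0 H
  atom 6: O, bond orders sum to 2 (valence 2) → 0 H
  atom 7: O, bond orders sum to 1 (valence 2) → 1 H
  atom 8: C, bond orders sum to 4 (valence 4) → 0 H
  atom 9: O, bond orders sum to 1 (valence 2) → 1 H
  atom 10: C with explicit H count 0
  atom 11: C, bond orders sum to 1 (valence 4) → 3 H
  atom 12: C, bond orders sum to 3 (valence 4) → 1 H
Totals → C:8, H:7, Cl:1, O:3.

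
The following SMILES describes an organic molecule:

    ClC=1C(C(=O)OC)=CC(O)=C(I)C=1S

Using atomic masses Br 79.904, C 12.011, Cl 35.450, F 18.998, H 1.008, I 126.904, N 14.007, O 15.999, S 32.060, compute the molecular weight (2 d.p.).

First, the molecular formula is C8H6ClIO3S (counting implicit H from valence).
  C: 8 × 12.011 = 96.088
  Cl: 1 × 35.450 = 35.450
  H: 6 × 1.008 = 6.048
  I: 1 × 126.904 = 126.904
  O: 3 × 15.999 = 47.997
  S: 1 × 32.060 = 32.060
Sum: 8×12.011 + 1×35.450 + 6×1.008 + 1×126.904 + 3×15.999 + 1×32.060 = 344.547 → 344.55 g/mol.

344.55 g/mol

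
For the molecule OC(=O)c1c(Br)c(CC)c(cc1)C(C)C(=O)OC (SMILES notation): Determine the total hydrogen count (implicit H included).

15

Walk through each heavy atom and fill implicit hydrogens from standard valence (C 4, N 3, O 2, S 2, halogen 1); for lowercase aromatic atoms, an aromatic c carries 1 H when it has two neighbours and 0 H with three, and aromatic n carries 0 H:
  atom 1: O, bond orders sum to 1 (valence 2) → 1 H
  atom 2: C, bond orders sum to 4 (valence 4) → 0 H
  atom 3: O, bond orders sum to 2 (valence 2) → 0 H
  atom 4: aromatic c, 3 neighbours → 0 H
  atom 5: aromatic c, 3 neighbours → 0 H
  atom 6: Br (halogen, monovalent) → 0 H
  atom 7: aromatic c, 3 neighbours → 0 H
  atom 8: C, bond orders sum to 2 (valence 4) → 2 H
  atom 9: C, bond orders sum to 1 (valence 4) → 3 H
  atom 10: aromatic c, 3 neighbours → 0 H
  atom 11: aromatic c, 2 neighbours → 1 H
  atom 12: aromatic c, 2 neighbours → 1 H
  atom 13: C, bond orders sum to 3 (valence 4) → 1 H
  atom 14: C, bond orders sum to 1 (valence 4) → 3 H
  atom 15: C, bond orders sum to 4 (valence 4) → 0 H
  atom 16: O, bond orders sum to 2 (valence 2) → 0 H
  atom 17: O, bond orders sum to 2 (valence 2) → 0 H
  atom 18: C, bond orders sum to 1 (valence 4) → 3 H
Total hydrogens: 15.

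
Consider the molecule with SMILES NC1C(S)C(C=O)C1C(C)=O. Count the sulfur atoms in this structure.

1

Scan the SMILES for S atoms (remember two-letter symbols like Cl and Br are single atoms).
Sulfur count: 1.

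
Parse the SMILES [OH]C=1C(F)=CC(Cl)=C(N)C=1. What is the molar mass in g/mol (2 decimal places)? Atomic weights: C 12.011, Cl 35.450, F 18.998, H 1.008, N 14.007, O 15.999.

161.56 g/mol

First, the molecular formula is C6H5ClFNO (counting implicit H from valence).
  C: 6 × 12.011 = 72.066
  Cl: 1 × 35.450 = 35.450
  F: 1 × 18.998 = 18.998
  H: 5 × 1.008 = 5.040
  N: 1 × 14.007 = 14.007
  O: 1 × 15.999 = 15.999
Sum: 6×12.011 + 1×35.450 + 1×18.998 + 5×1.008 + 1×14.007 + 1×15.999 = 161.560 → 161.56 g/mol.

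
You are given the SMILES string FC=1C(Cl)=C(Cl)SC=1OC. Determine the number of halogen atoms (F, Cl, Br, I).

3

Halogen atoms appear at heavy-atom positions 1, 4, 6 (2×Cl, 1×F).
Other groups present: 1 ether.
Halogen count: 3.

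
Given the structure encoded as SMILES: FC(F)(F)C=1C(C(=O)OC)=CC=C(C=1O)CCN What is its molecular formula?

C11H12F3NO3

Walk through each heavy atom and fill implicit hydrogens from standard valence (C 4, N 3, O 2, S 2, halogen 1):
  atom 1: F (halogen, monovalent) → 0 H
  atom 2: C, bond orders sum to 4 (valence 4) → 0 H
  atom 3: F (halogen, monovalent) → 0 H
  atom 4: F (halogen, monovalent) → 0 H
  atom 5: C, bond orders sum to 4 (valence 4) → 0 H
  atom 6: C, bond orders sum to 4 (valence 4) → 0 H
  atom 7: C, bond orders sum to 4 (valence 4) → 0 H
  atom 8: O, bond orders sum to 2 (valence 2) → 0 H
  atom 9: O, bond orders sum to 2 (valence 2) → 0 H
  atom 10: C, bond orders sum to 1 (valence 4) → 3 H
  atom 11: C, bond orders sum to 3 (valence 4) → 1 H
  atom 12: C, bond orders sum to 3 (valence 4) → 1 H
  atom 13: C, bond orders sum to 4 (valence 4) → 0 H
  atom 14: C, bond orders sum to 4 (valence 4) → 0 H
  atom 15: O, bond orders sum to 1 (valence 2) → 1 H
  atom 16: C, bond orders sum to 2 (valence 4) → 2 H
  atom 17: C, bond orders sum to 2 (valence 4) → 2 H
  atom 18: N, bond orders sum to 1 (valence 3) → 2 H
Totals → C:11, H:12, F:3, N:1, O:3.
In Hill order: C11H12F3NO3.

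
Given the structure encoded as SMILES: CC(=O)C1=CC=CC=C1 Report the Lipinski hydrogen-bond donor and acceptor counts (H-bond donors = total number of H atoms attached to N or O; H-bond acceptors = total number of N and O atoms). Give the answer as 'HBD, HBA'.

Donors: find every N or O and count the H atoms it carries.
  atom 3 (O): bond orders sum to 2 → 0 H
Lipinski HBD = 0.
Acceptors: N atoms = 0, O atoms = 1 → HBA = 1.

0, 1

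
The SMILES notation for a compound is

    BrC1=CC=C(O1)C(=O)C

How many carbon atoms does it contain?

6

Count every carbon token in the SMILES (each C, including those in ring-closure positions and inside branches).
Carbon count: 6.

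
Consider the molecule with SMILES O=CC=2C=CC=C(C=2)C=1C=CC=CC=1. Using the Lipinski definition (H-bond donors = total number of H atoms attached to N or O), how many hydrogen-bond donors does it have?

0

Donors: find every N or O and count the H atoms it carries.
  atom 1 (O): bond orders sum to 2 → 0 H
Lipinski HBD = 0.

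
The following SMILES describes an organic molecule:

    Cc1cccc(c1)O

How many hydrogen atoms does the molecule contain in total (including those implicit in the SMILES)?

8

Walk through each heavy atom and fill implicit hydrogens from standard valence (C 4, N 3, O 2, S 2, halogen 1); for lowercase aromatic atoms, an aromatic c carries 1 H when it has two neighbours and 0 H with three, and aromatic n carries 0 H:
  atom 1: C, bond orders sum to 1 (valence 4) → 3 H
  atom 2: aromatic c, 3 neighbours → 0 H
  atom 3: aromatic c, 2 neighbours → 1 H
  atom 4: aromatic c, 2 neighbours → 1 H
  atom 5: aromatic c, 2 neighbours → 1 H
  atom 6: aromatic c, 3 neighbours → 0 H
  atom 7: aromatic c, 2 neighbours → 1 H
  atom 8: O, bond orders sum to 1 (valence 2) → 1 H
Total hydrogens: 8.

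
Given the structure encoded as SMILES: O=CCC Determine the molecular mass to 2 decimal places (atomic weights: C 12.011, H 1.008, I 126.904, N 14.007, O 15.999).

58.08 g/mol

First, the molecular formula is C3H6O (counting implicit H from valence).
  C: 3 × 12.011 = 36.033
  H: 6 × 1.008 = 6.048
  O: 1 × 15.999 = 15.999
Sum: 3×12.011 + 6×1.008 + 1×15.999 = 58.080 → 58.08 g/mol.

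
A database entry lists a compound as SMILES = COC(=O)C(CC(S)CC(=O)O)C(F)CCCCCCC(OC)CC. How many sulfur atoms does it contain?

Scan the SMILES for S atoms (remember two-letter symbols like Cl and Br are single atoms).
Sulfur count: 1.

1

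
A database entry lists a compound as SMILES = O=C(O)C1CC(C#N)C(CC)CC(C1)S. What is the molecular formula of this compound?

C11H17NO2S

Walk through each heavy atom and fill implicit hydrogens from standard valence (C 4, N 3, O 2, S 2, halogen 1):
  atom 1: O, bond orders sum to 2 (valence 2) → 0 H
  atom 2: C, bond orders sum to 4 (valence 4) → 0 H
  atom 3: O, bond orders sum to 1 (valence 2) → 1 H
  atom 4: C, bond orders sum to 3 (valence 4) → 1 H
  atom 5: C, bond orders sum to 2 (valence 4) → 2 H
  atom 6: C, bond orders sum to 3 (valence 4) → 1 H
  atom 7: C, bond orders sum to 4 (valence 4) → 0 H
  atom 8: N, bond orders sum to 3 (valence 3) → 0 H
  atom 9: C, bond orders sum to 3 (valence 4) → 1 H
  atom 10: C, bond orders sum to 2 (valence 4) → 2 H
  atom 11: C, bond orders sum to 1 (valence 4) → 3 H
  atom 12: C, bond orders sum to 2 (valence 4) → 2 H
  atom 13: C, bond orders sum to 3 (valence 4) → 1 H
  atom 14: C, bond orders sum to 2 (valence 4) → 2 H
  atom 15: S, bond orders sum to 1 (valence 2) → 1 H
Totals → C:11, H:17, N:1, O:2, S:1.
In Hill order: C11H17NO2S.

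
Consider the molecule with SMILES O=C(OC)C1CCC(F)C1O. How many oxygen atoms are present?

Scan the SMILES for O atoms (remember two-letter symbols like Cl and Br are single atoms).
Oxygen count: 3.

3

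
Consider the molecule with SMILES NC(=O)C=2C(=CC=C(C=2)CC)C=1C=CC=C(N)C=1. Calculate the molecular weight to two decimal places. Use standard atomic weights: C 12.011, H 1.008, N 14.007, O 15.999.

240.31 g/mol

First, the molecular formula is C15H16N2O (counting implicit H from valence).
  C: 15 × 12.011 = 180.165
  H: 16 × 1.008 = 16.128
  N: 2 × 14.007 = 28.014
  O: 1 × 15.999 = 15.999
Sum: 15×12.011 + 16×1.008 + 2×14.007 + 1×15.999 = 240.306 → 240.31 g/mol.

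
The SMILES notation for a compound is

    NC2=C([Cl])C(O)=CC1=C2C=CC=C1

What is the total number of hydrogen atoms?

8

Walk through each heavy atom and fill implicit hydrogens from standard valence (C 4, N 3, O 2, S 2, halogen 1):
  atom 1: N, bond orders sum to 1 (valence 3) → 2 H
  atom 2: C, bond orders sum to 4 (valence 4) → 0 H
  atom 3: C, bond orders sum to 4 (valence 4) → 0 H
  atom 4: Cl with explicit H count 0
  atom 5: C, bond orders sum to 4 (valence 4) → 0 H
  atom 6: O, bond orders sum to 1 (valence 2) → 1 H
  atom 7: C, bond orders sum to 3 (valence 4) → 1 H
  atom 8: C, bond orders sum to 4 (valence 4) → 0 H
  atom 9: C, bond orders sum to 4 (valence 4) → 0 H
  atom 10: C, bond orders sum to 3 (valence 4) → 1 H
  atom 11: C, bond orders sum to 3 (valence 4) → 1 H
  atom 12: C, bond orders sum to 3 (valence 4) → 1 H
  atom 13: C, bond orders sum to 3 (valence 4) → 1 H
Total hydrogens: 8.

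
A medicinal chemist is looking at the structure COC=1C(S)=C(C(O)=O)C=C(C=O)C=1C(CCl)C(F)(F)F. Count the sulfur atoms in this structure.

1

Scan the SMILES for S atoms (remember two-letter symbols like Cl and Br are single atoms).
Sulfur count: 1.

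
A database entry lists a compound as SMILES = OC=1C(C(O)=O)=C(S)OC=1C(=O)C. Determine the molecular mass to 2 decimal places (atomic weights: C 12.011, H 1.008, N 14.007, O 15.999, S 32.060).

First, the molecular formula is C7H6O5S (counting implicit H from valence).
  C: 7 × 12.011 = 84.077
  H: 6 × 1.008 = 6.048
  O: 5 × 15.999 = 79.995
  S: 1 × 32.060 = 32.060
Sum: 7×12.011 + 6×1.008 + 5×15.999 + 1×32.060 = 202.180 → 202.18 g/mol.

202.18 g/mol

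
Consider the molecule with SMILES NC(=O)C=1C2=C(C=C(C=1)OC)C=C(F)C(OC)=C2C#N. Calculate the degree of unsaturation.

10

Molecular formula: C14H11FN2O3.
DoU = (2C + 2 + N − H − X) / 2, where X is the halogen count and O/S are ignored.
    = (2·14 + 2 + 2 − 11 − 1) / 2 = 20 / 2 = 10.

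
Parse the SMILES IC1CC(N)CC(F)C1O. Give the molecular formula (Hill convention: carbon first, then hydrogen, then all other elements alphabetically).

C6H11FINO

Walk through each heavy atom and fill implicit hydrogens from standard valence (C 4, N 3, O 2, S 2, halogen 1):
  atom 1: I (halogen, monovalent) → 0 H
  atom 2: C, bond orders sum to 3 (valence 4) → 1 H
  atom 3: C, bond orders sum to 2 (valence 4) → 2 H
  atom 4: C, bond orders sum to 3 (valence 4) → 1 H
  atom 5: N, bond orders sum to 1 (valence 3) → 2 H
  atom 6: C, bond orders sum to 2 (valence 4) → 2 H
  atom 7: C, bond orders sum to 3 (valence 4) → 1 H
  atom 8: F (halogen, monovalent) → 0 H
  atom 9: C, bond orders sum to 3 (valence 4) → 1 H
  atom 10: O, bond orders sum to 1 (valence 2) → 1 H
Totals → C:6, H:11, F:1, I:1, N:1, O:1.
In Hill order: C6H11FINO.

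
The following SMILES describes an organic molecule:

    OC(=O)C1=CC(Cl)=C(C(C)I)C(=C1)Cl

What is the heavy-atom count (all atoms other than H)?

14

Every atom symbol written in the SMILES (organic subset) is one heavy atom; implicit H are not written.
Heavy atoms by element → C:9, Cl:2, I:1, O:2.
Total: 14.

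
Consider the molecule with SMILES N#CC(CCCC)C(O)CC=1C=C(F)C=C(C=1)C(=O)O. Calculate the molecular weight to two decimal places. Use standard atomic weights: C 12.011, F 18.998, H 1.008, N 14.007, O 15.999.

279.31 g/mol

First, the molecular formula is C15H18FNO3 (counting implicit H from valence).
  C: 15 × 12.011 = 180.165
  F: 1 × 18.998 = 18.998
  H: 18 × 1.008 = 18.144
  N: 1 × 14.007 = 14.007
  O: 3 × 15.999 = 47.997
Sum: 15×12.011 + 1×18.998 + 18×1.008 + 1×14.007 + 3×15.999 = 279.311 → 279.31 g/mol.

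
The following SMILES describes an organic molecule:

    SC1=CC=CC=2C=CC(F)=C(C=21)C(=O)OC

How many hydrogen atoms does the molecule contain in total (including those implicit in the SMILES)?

Walk through each heavy atom and fill implicit hydrogens from standard valence (C 4, N 3, O 2, S 2, halogen 1):
  atom 1: S, bond orders sum to 1 (valence 2) → 1 H
  atom 2: C, bond orders sum to 4 (valence 4) → 0 H
  atom 3: C, bond orders sum to 3 (valence 4) → 1 H
  atom 4: C, bond orders sum to 3 (valence 4) → 1 H
  atom 5: C, bond orders sum to 3 (valence 4) → 1 H
  atom 6: C, bond orders sum to 4 (valence 4) → 0 H
  atom 7: C, bond orders sum to 3 (valence 4) → 1 H
  atom 8: C, bond orders sum to 3 (valence 4) → 1 H
  atom 9: C, bond orders sum to 4 (valence 4) → 0 H
  atom 10: F (halogen, monovalent) → 0 H
  atom 11: C, bond orders sum to 4 (valence 4) → 0 H
  atom 12: C, bond orders sum to 4 (valence 4) → 0 H
  atom 13: C, bond orders sum to 4 (valence 4) → 0 H
  atom 14: O, bond orders sum to 2 (valence 2) → 0 H
  atom 15: O, bond orders sum to 2 (valence 2) → 0 H
  atom 16: C, bond orders sum to 1 (valence 4) → 3 H
Total hydrogens: 9.

9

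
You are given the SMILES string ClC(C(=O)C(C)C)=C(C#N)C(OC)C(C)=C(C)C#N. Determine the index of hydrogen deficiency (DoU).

7

Degree of unsaturation = (number of rings) + (number of π bonds).
Ring closures in the SMILES: 0.
π bonds: 3 double bonds (each 1 DoU), 2 triple bonds (each 2 DoU) → 7 DoU from unsaturation.
Total DoU = 0 + 7 = 7.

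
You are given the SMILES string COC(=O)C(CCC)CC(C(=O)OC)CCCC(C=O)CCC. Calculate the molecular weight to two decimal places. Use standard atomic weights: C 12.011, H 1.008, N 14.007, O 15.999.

First, the molecular formula is C18H32O5 (counting implicit H from valence).
  C: 18 × 12.011 = 216.198
  H: 32 × 1.008 = 32.256
  O: 5 × 15.999 = 79.995
Sum: 18×12.011 + 32×1.008 + 5×15.999 = 328.449 → 328.45 g/mol.

328.45 g/mol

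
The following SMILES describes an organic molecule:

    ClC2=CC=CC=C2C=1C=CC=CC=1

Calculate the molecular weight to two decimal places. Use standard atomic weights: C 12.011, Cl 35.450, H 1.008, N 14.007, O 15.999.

First, the molecular formula is C12H9Cl (counting implicit H from valence).
  C: 12 × 12.011 = 144.132
  Cl: 1 × 35.450 = 35.450
  H: 9 × 1.008 = 9.072
Sum: 12×12.011 + 1×35.450 + 9×1.008 = 188.654 → 188.65 g/mol.

188.65 g/mol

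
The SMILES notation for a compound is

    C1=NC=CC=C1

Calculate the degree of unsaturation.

Degree of unsaturation = (number of rings) + (number of π bonds).
Ring closures in the SMILES: 1.
π bonds: 3 double bonds (each 1 DoU) → 3 DoU from unsaturation.
Total DoU = 1 + 3 = 4.

4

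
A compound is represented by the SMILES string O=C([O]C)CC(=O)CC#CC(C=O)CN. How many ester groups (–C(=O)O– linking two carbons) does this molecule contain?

1

The ester motif appears at heavy-atom position 2 in the SMILES.
Other groups present: 1 aldehyde, 1 alkyne, 1 ketone, 1 primary amine.
Ester count: 1.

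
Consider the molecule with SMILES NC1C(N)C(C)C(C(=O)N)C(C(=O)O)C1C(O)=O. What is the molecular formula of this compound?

C10H17N3O5

Walk through each heavy atom and fill implicit hydrogens from standard valence (C 4, N 3, O 2, S 2, halogen 1):
  atom 1: N, bond orders sum to 1 (valence 3) → 2 H
  atom 2: C, bond orders sum to 3 (valence 4) → 1 H
  atom 3: C, bond orders sum to 3 (valence 4) → 1 H
  atom 4: N, bond orders sum to 1 (valence 3) → 2 H
  atom 5: C, bond orders sum to 3 (valence 4) → 1 H
  atom 6: C, bond orders sum to 1 (valence 4) → 3 H
  atom 7: C, bond orders sum to 3 (valence 4) → 1 H
  atom 8: C, bond orders sum to 4 (valence 4) → 0 H
  atom 9: O, bond orders sum to 2 (valence 2) → 0 H
  atom 10: N, bond orders sum to 1 (valence 3) → 2 H
  atom 11: C, bond orders sum to 3 (valence 4) → 1 H
  atom 12: C, bond orders sum to 4 (valence 4) → 0 H
  atom 13: O, bond orders sum to 2 (valence 2) → 0 H
  atom 14: O, bond orders sum to 1 (valence 2) → 1 H
  atom 15: C, bond orders sum to 3 (valence 4) → 1 H
  atom 16: C, bond orders sum to 4 (valence 4) → 0 H
  atom 17: O, bond orders sum to 1 (valence 2) → 1 H
  atom 18: O, bond orders sum to 2 (valence 2) → 0 H
Totals → C:10, H:17, N:3, O:5.
In Hill order: C10H17N3O5.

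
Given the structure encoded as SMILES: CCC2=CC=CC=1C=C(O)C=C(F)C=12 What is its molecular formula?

Walk through each heavy atom and fill implicit hydrogens from standard valence (C 4, N 3, O 2, S 2, halogen 1):
  atom 1: C, bond orders sum to 1 (valence 4) → 3 H
  atom 2: C, bond orders sum to 2 (valence 4) → 2 H
  atom 3: C, bond orders sum to 4 (valence 4) → 0 H
  atom 4: C, bond orders sum to 3 (valence 4) → 1 H
  atom 5: C, bond orders sum to 3 (valence 4) → 1 H
  atom 6: C, bond orders sum to 3 (valence 4) → 1 H
  atom 7: C, bond orders sum to 4 (valence 4) → 0 H
  atom 8: C, bond orders sum to 3 (valence 4) → 1 H
  atom 9: C, bond orders sum to 4 (valence 4) → 0 H
  atom 10: O, bond orders sum to 1 (valence 2) → 1 H
  atom 11: C, bond orders sum to 3 (valence 4) → 1 H
  atom 12: C, bond orders sum to 4 (valence 4) → 0 H
  atom 13: F (halogen, monovalent) → 0 H
  atom 14: C, bond orders sum to 4 (valence 4) → 0 H
Totals → C:12, H:11, F:1, O:1.

C12H11FO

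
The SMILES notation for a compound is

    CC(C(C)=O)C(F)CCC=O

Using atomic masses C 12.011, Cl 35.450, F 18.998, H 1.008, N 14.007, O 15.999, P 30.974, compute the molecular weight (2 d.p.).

160.19 g/mol

First, the molecular formula is C8H13FO2 (counting implicit H from valence).
  C: 8 × 12.011 = 96.088
  F: 1 × 18.998 = 18.998
  H: 13 × 1.008 = 13.104
  O: 2 × 15.999 = 31.998
Sum: 8×12.011 + 1×18.998 + 13×1.008 + 2×15.999 = 160.188 → 160.19 g/mol.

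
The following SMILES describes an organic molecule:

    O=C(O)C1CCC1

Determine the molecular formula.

Walk through each heavy atom and fill implicit hydrogens from standard valence (C 4, N 3, O 2, S 2, halogen 1):
  atom 1: O, bond orders sum to 2 (valence 2) → 0 H
  atom 2: C, bond orders sum to 4 (valence 4) → 0 H
  atom 3: O, bond orders sum to 1 (valence 2) → 1 H
  atom 4: C, bond orders sum to 3 (valence 4) → 1 H
  atom 5: C, bond orders sum to 2 (valence 4) → 2 H
  atom 6: C, bond orders sum to 2 (valence 4) → 2 H
  atom 7: C, bond orders sum to 2 (valence 4) → 2 H
Totals → C:5, H:8, O:2.
In Hill order: C5H8O2.

C5H8O2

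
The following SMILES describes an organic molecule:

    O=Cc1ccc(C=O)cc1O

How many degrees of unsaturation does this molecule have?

Molecular formula: C8H6O3.
DoU = (2C + 2 + N − H − X) / 2, where X is the halogen count and O/S are ignored.
    = (2·8 + 2 + 0 − 6 − 0) / 2 = 12 / 2 = 6.

6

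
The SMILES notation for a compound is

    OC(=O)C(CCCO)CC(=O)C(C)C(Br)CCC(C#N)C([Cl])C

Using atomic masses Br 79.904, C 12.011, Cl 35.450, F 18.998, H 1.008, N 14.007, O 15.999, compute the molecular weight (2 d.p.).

410.73 g/mol

First, the molecular formula is C16H25BrClNO4 (counting implicit H from valence).
  Br: 1 × 79.904 = 79.904
  C: 16 × 12.011 = 192.176
  Cl: 1 × 35.450 = 35.450
  H: 25 × 1.008 = 25.200
  N: 1 × 14.007 = 14.007
  O: 4 × 15.999 = 63.996
Sum: 1×79.904 + 16×12.011 + 1×35.450 + 25×1.008 + 1×14.007 + 4×15.999 = 410.733 → 410.73 g/mol.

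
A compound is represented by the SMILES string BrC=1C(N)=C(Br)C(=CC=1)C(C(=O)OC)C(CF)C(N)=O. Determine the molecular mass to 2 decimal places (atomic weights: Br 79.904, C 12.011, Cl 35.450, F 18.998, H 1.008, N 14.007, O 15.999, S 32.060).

First, the molecular formula is C12H13Br2FN2O3 (counting implicit H from valence).
  Br: 2 × 79.904 = 159.808
  C: 12 × 12.011 = 144.132
  F: 1 × 18.998 = 18.998
  H: 13 × 1.008 = 13.104
  N: 2 × 14.007 = 28.014
  O: 3 × 15.999 = 47.997
Sum: 2×79.904 + 12×12.011 + 1×18.998 + 13×1.008 + 2×14.007 + 3×15.999 = 412.053 → 412.05 g/mol.

412.05 g/mol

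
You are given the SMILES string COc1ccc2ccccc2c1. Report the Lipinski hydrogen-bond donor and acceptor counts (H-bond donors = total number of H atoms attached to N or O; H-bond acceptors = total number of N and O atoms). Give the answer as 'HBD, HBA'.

Donors: find every N or O and count the H atoms it carries.
  atom 2 (O): bond orders sum to 2 → 0 H
Lipinski HBD = 0.
Acceptors: N atoms = 0, O atoms = 1 → HBA = 1.

0, 1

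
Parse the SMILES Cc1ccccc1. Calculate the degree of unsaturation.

4

Molecular formula: C7H8.
DoU = (2C + 2 + N − H − X) / 2, where X is the halogen count and O/S are ignored.
    = (2·7 + 2 + 0 − 8 − 0) / 2 = 8 / 2 = 4.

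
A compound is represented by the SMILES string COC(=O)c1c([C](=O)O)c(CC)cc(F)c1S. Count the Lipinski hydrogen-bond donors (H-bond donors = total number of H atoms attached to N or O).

Donors: find every N or O and count the H atoms it carries.
  atom 2 (O): bond orders sum to 2 → 0 H
  atom 4 (O): bond orders sum to 2 → 0 H
  atom 8 (O): bond orders sum to 2 → 0 H
  atom 9 (O): bond orders sum to 1 → 1 H
Lipinski HBD = 1.

1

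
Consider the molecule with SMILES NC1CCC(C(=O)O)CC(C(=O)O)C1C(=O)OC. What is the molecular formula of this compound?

C11H17NO6

Walk through each heavy atom and fill implicit hydrogens from standard valence (C 4, N 3, O 2, S 2, halogen 1):
  atom 1: N, bond orders sum to 1 (valence 3) → 2 H
  atom 2: C, bond orders sum to 3 (valence 4) → 1 H
  atom 3: C, bond orders sum to 2 (valence 4) → 2 H
  atom 4: C, bond orders sum to 2 (valence 4) → 2 H
  atom 5: C, bond orders sum to 3 (valence 4) → 1 H
  atom 6: C, bond orders sum to 4 (valence 4) → 0 H
  atom 7: O, bond orders sum to 2 (valence 2) → 0 H
  atom 8: O, bond orders sum to 1 (valence 2) → 1 H
  atom 9: C, bond orders sum to 2 (valence 4) → 2 H
  atom 10: C, bond orders sum to 3 (valence 4) → 1 H
  atom 11: C, bond orders sum to 4 (valence 4) → 0 H
  atom 12: O, bond orders sum to 2 (valence 2) → 0 H
  atom 13: O, bond orders sum to 1 (valence 2) → 1 H
  atom 14: C, bond orders sum to 3 (valence 4) → 1 H
  atom 15: C, bond orders sum to 4 (valence 4) → 0 H
  atom 16: O, bond orders sum to 2 (valence 2) → 0 H
  atom 17: O, bond orders sum to 2 (valence 2) → 0 H
  atom 18: C, bond orders sum to 1 (valence 4) → 3 H
Totals → C:11, H:17, N:1, O:6.
In Hill order: C11H17NO6.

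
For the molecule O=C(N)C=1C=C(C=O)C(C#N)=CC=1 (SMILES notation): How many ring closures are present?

1

In SMILES, each pair of matching ring-closure digits denotes one ring-closing bond; the number of such bonds equals the number of independent rings.
Ring-closure bonds here: 1.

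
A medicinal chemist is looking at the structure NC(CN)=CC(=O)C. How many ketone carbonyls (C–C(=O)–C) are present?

The ketone motif appears at heavy-atom position 6 in the SMILES.
Other groups present: 1 alkene, 2 primary amine.
Ketone count: 1.

1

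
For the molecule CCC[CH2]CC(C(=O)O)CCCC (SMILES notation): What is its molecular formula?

Walk through each heavy atom and fill implicit hydrogens from standard valence (C 4, N 3, O 2, S 2, halogen 1):
  atom 1: C, bond orders sum to 1 (valence 4) → 3 H
  atom 2: C, bond orders sum to 2 (valence 4) → 2 H
  atom 3: C, bond orders sum to 2 (valence 4) → 2 H
  atom 4: C with explicit H count 2
  atom 5: C, bond orders sum to 2 (valence 4) → 2 H
  atom 6: C, bond orders sum to 3 (valence 4) → 1 H
  atom 7: C, bond orders sum to 4 (valence 4) → 0 H
  atom 8: O, bond orders sum to 2 (valence 2) → 0 H
  atom 9: O, bond orders sum to 1 (valence 2) → 1 H
  atom 10: C, bond orders sum to 2 (valence 4) → 2 H
  atom 11: C, bond orders sum to 2 (valence 4) → 2 H
  atom 12: C, bond orders sum to 2 (valence 4) → 2 H
  atom 13: C, bond orders sum to 1 (valence 4) → 3 H
Totals → C:11, H:22, O:2.
In Hill order: C11H22O2.

C11H22O2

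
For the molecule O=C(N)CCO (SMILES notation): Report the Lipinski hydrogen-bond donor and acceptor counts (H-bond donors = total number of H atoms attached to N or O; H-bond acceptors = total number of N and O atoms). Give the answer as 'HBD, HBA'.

Donors: find every N or O and count the H atoms it carries.
  atom 1 (O): bond orders sum to 2 → 0 H
  atom 3 (N): bond orders sum to 1 → 2 H
  atom 6 (O): bond orders sum to 1 → 1 H
Lipinski HBD = 3.
Acceptors: N atoms = 1, O atoms = 2 → HBA = 3.

3, 3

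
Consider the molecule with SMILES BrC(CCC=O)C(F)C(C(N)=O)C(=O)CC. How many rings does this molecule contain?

In SMILES, each pair of matching ring-closure digits denotes one ring-closing bond; the number of such bonds equals the number of independent rings.
Ring-closure bonds here: 0.

0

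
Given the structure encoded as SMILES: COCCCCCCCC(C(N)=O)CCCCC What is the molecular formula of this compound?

Walk through each heavy atom and fill implicit hydrogens from standard valence (C 4, N 3, O 2, S 2, halogen 1):
  atom 1: C, bond orders sum to 1 (valence 4) → 3 H
  atom 2: O, bond orders sum to 2 (valence 2) → 0 H
  atom 3: C, bond orders sum to 2 (valence 4) → 2 H
  atom 4: C, bond orders sum to 2 (valence 4) → 2 H
  atom 5: C, bond orders sum to 2 (valence 4) → 2 H
  atom 6: C, bond orders sum to 2 (valence 4) → 2 H
  atom 7: C, bond orders sum to 2 (valence 4) → 2 H
  atom 8: C, bond orders sum to 2 (valence 4) → 2 H
  atom 9: C, bond orders sum to 2 (valence 4) → 2 H
  atom 10: C, bond orders sum to 3 (valence 4) → 1 H
  atom 11: C, bond orders sum to 4 (valence 4) → 0 H
  atom 12: N, bond orders sum to 1 (valence 3) → 2 H
  atom 13: O, bond orders sum to 2 (valence 2) → 0 H
  atom 14: C, bond orders sum to 2 (valence 4) → 2 H
  atom 15: C, bond orders sum to 2 (valence 4) → 2 H
  atom 16: C, bond orders sum to 2 (valence 4) → 2 H
  atom 17: C, bond orders sum to 2 (valence 4) → 2 H
  atom 18: C, bond orders sum to 1 (valence 4) → 3 H
Totals → C:15, H:31, N:1, O:2.

C15H31NO2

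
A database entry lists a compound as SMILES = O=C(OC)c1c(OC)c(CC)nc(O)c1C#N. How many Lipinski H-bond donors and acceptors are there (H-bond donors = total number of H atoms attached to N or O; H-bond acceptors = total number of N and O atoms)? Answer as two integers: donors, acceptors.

Donors: find every N or O and count the H atoms it carries.
  atom 1 (O): bond orders sum to 2 → 0 H
  atom 3 (O): bond orders sum to 2 → 0 H
  atom 7 (O): bond orders sum to 2 → 0 H
  atom 12 (N): bond orders sum to 3 → 0 H
  atom 14 (O): bond orders sum to 1 → 1 H
  atom 17 (N): bond orders sum to 3 → 0 H
Lipinski HBD = 1.
Acceptors: N atoms = 2, O atoms = 4 → HBA = 6.

1, 6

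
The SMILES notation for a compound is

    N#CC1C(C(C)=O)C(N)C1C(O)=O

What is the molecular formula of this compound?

C8H10N2O3

Walk through each heavy atom and fill implicit hydrogens from standard valence (C 4, N 3, O 2, S 2, halogen 1):
  atom 1: N, bond orders sum to 3 (valence 3) → 0 H
  atom 2: C, bond orders sum to 4 (valence 4) → 0 H
  atom 3: C, bond orders sum to 3 (valence 4) → 1 H
  atom 4: C, bond orders sum to 3 (valence 4) → 1 H
  atom 5: C, bond orders sum to 4 (valence 4) → 0 H
  atom 6: C, bond orders sum to 1 (valence 4) → 3 H
  atom 7: O, bond orders sum to 2 (valence 2) → 0 H
  atom 8: C, bond orders sum to 3 (valence 4) → 1 H
  atom 9: N, bond orders sum to 1 (valence 3) → 2 H
  atom 10: C, bond orders sum to 3 (valence 4) → 1 H
  atom 11: C, bond orders sum to 4 (valence 4) → 0 H
  atom 12: O, bond orders sum to 1 (valence 2) → 1 H
  atom 13: O, bond orders sum to 2 (valence 2) → 0 H
Totals → C:8, H:10, N:2, O:3.
In Hill order: C8H10N2O3.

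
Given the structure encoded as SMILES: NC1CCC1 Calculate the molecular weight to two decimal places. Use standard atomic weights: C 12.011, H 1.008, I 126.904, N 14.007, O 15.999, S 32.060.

71.12 g/mol

First, the molecular formula is C4H9N (counting implicit H from valence).
  C: 4 × 12.011 = 48.044
  H: 9 × 1.008 = 9.072
  N: 1 × 14.007 = 14.007
Sum: 4×12.011 + 9×1.008 + 1×14.007 = 71.123 → 71.12 g/mol.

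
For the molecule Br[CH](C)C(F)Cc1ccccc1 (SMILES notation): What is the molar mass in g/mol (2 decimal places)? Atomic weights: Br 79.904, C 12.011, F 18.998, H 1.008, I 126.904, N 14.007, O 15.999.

First, the molecular formula is C10H12BrF (counting implicit H from valence).
  Br: 1 × 79.904 = 79.904
  C: 10 × 12.011 = 120.110
  F: 1 × 18.998 = 18.998
  H: 12 × 1.008 = 12.096
Sum: 1×79.904 + 10×12.011 + 1×18.998 + 12×1.008 = 231.108 → 231.11 g/mol.

231.11 g/mol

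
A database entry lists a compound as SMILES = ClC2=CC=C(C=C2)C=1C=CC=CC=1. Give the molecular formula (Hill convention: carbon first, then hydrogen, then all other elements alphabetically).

Walk through each heavy atom and fill implicit hydrogens from standard valence (C 4, N 3, O 2, S 2, halogen 1):
  atom 1: Cl (halogen, monovalent) → 0 H
  atom 2: C, bond orders sum to 4 (valence 4) → 0 H
  atom 3: C, bond orders sum to 3 (valence 4) → 1 H
  atom 4: C, bond orders sum to 3 (valence 4) → 1 H
  atom 5: C, bond orders sum to 4 (valence 4) → 0 H
  atom 6: C, bond orders sum to 3 (valence 4) → 1 H
  atom 7: C, bond orders sum to 3 (valence 4) → 1 H
  atom 8: C, bond orders sum to 4 (valence 4) → 0 H
  atom 9: C, bond orders sum to 3 (valence 4) → 1 H
  atom 10: C, bond orders sum to 3 (valence 4) → 1 H
  atom 11: C, bond orders sum to 3 (valence 4) → 1 H
  atom 12: C, bond orders sum to 3 (valence 4) → 1 H
  atom 13: C, bond orders sum to 3 (valence 4) → 1 H
Totals → C:12, H:9, Cl:1.

C12H9Cl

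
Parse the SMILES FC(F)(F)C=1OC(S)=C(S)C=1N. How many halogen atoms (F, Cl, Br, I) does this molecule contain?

3

Halogen atoms appear at heavy-atom positions 1, 3, 4 (3×F).
Other groups present: 1 primary amine, 2 thiol.
Halogen count: 3.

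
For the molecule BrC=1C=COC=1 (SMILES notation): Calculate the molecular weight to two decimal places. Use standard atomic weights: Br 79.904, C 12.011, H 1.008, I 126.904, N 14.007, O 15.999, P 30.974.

First, the molecular formula is C4H3BrO (counting implicit H from valence).
  Br: 1 × 79.904 = 79.904
  C: 4 × 12.011 = 48.044
  H: 3 × 1.008 = 3.024
  O: 1 × 15.999 = 15.999
Sum: 1×79.904 + 4×12.011 + 3×1.008 + 1×15.999 = 146.971 → 146.97 g/mol.

146.97 g/mol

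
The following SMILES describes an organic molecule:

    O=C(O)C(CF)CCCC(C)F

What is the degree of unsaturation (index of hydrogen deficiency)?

Degree of unsaturation = (number of rings) + (number of π bonds).
Ring closures in the SMILES: 0.
π bonds: 1 double bond (each 1 DoU) → 1 DoU from unsaturation.
Total DoU = 0 + 1 = 1.

1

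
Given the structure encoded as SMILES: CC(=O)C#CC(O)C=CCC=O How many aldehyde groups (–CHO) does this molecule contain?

The aldehyde motif appears at heavy-atom position 11 in the SMILES.
Other groups present: 1 alkene, 1 alkyne, 1 hydroxyl, 1 ketone.
Aldehyde count: 1.

1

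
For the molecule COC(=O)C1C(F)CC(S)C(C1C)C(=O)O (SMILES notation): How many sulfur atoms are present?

1

Scan the SMILES for S atoms (remember two-letter symbols like Cl and Br are single atoms).
Sulfur count: 1.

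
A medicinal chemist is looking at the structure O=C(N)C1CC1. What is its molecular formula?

C4H7NO

Walk through each heavy atom and fill implicit hydrogens from standard valence (C 4, N 3, O 2, S 2, halogen 1):
  atom 1: O, bond orders sum to 2 (valence 2) → 0 H
  atom 2: C, bond orders sum to 4 (valence 4) → 0 H
  atom 3: N, bond orders sum to 1 (valence 3) → 2 H
  atom 4: C, bond orders sum to 3 (valence 4) → 1 H
  atom 5: C, bond orders sum to 2 (valence 4) → 2 H
  atom 6: C, bond orders sum to 2 (valence 4) → 2 H
Totals → C:4, H:7, N:1, O:1.
In Hill order: C4H7NO.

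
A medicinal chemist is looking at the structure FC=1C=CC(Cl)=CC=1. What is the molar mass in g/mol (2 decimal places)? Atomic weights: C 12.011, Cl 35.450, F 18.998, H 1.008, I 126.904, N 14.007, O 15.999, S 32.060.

First, the molecular formula is C6H4ClF (counting implicit H from valence).
  C: 6 × 12.011 = 72.066
  Cl: 1 × 35.450 = 35.450
  F: 1 × 18.998 = 18.998
  H: 4 × 1.008 = 4.032
Sum: 6×12.011 + 1×35.450 + 1×18.998 + 4×1.008 = 130.546 → 130.55 g/mol.

130.55 g/mol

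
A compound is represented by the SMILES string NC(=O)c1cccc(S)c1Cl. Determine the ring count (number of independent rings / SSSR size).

In SMILES, each pair of matching ring-closure digits denotes one ring-closing bond; the number of such bonds equals the number of independent rings.
Ring-closure bonds here: 1.

1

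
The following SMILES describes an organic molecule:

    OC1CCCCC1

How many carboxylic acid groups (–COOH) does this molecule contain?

Scan the SMILES for the carboxylic acid motif — none present.
Groups that are present: 1 hydroxyl.

0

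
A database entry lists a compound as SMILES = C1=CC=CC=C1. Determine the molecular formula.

Walk through each heavy atom and fill implicit hydrogens from standard valence (C 4, N 3, O 2, S 2, halogen 1):
  atom 1: C, bond orders sum to 3 (valence 4) → 1 H
  atom 2: C, bond orders sum to 3 (valence 4) → 1 H
  atom 3: C, bond orders sum to 3 (valence 4) → 1 H
  atom 4: C, bond orders sum to 3 (valence 4) → 1 H
  atom 5: C, bond orders sum to 3 (valence 4) → 1 H
  atom 6: C, bond orders sum to 3 (valence 4) → 1 H
Totals → C:6, H:6.
In Hill order: C6H6.

C6H6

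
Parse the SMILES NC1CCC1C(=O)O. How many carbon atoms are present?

Count every carbon token in the SMILES (each C, including those in ring-closure positions and inside branches).
Carbon count: 5.

5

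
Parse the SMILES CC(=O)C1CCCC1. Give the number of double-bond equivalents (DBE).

2

Molecular formula: C7H12O.
DoU = (2C + 2 + N − H − X) / 2, where X is the halogen count and O/S are ignored.
    = (2·7 + 2 + 0 − 12 − 0) / 2 = 4 / 2 = 2.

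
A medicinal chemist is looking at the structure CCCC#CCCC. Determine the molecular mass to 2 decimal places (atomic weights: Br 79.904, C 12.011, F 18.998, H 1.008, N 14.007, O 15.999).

First, the molecular formula is C8H14 (counting implicit H from valence).
  C: 8 × 12.011 = 96.088
  H: 14 × 1.008 = 14.112
Sum: 8×12.011 + 14×1.008 = 110.200 → 110.20 g/mol.

110.20 g/mol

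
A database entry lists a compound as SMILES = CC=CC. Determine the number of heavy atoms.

4

Every atom symbol written in the SMILES (organic subset) is one heavy atom; implicit H are not written.
Heavy atoms by element → C:4.
Total: 4.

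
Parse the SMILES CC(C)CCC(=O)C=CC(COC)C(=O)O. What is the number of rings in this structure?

0

In SMILES, each pair of matching ring-closure digits denotes one ring-closing bond; the number of such bonds equals the number of independent rings.
Ring-closure bonds here: 0.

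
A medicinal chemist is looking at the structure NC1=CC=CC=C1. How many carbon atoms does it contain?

6

Count every carbon token in the SMILES (each C, including those in ring-closure positions and inside branches).
Carbon count: 6.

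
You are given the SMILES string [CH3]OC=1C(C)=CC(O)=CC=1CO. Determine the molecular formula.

Walk through each heavy atom and fill implicit hydrogens from standard valence (C 4, N 3, O 2, S 2, halogen 1):
  atom 1: C with explicit H count 3
  atom 2: O, bond orders sum to 2 (valence 2) → 0 H
  atom 3: C, bond orders sum to 4 (valence 4) → 0 H
  atom 4: C, bond orders sum to 4 (valence 4) → 0 H
  atom 5: C, bond orders sum to 1 (valence 4) → 3 H
  atom 6: C, bond orders sum to 3 (valence 4) → 1 H
  atom 7: C, bond orders sum to 4 (valence 4) → 0 H
  atom 8: O, bond orders sum to 1 (valence 2) → 1 H
  atom 9: C, bond orders sum to 3 (valence 4) → 1 H
  atom 10: C, bond orders sum to 4 (valence 4) → 0 H
  atom 11: C, bond orders sum to 2 (valence 4) → 2 H
  atom 12: O, bond orders sum to 1 (valence 2) → 1 H
Totals → C:9, H:12, O:3.
In Hill order: C9H12O3.

C9H12O3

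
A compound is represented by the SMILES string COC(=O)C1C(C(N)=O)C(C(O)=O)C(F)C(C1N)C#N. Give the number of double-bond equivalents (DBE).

6

Molecular formula: C11H14FN3O5.
DoU = (2C + 2 + N − H − X) / 2, where X is the halogen count and O/S are ignored.
    = (2·11 + 2 + 3 − 14 − 1) / 2 = 12 / 2 = 6.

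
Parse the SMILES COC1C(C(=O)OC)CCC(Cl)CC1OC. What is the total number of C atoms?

11

Count every carbon token in the SMILES (each C, including those in ring-closure positions and inside branches).
Carbon count: 11.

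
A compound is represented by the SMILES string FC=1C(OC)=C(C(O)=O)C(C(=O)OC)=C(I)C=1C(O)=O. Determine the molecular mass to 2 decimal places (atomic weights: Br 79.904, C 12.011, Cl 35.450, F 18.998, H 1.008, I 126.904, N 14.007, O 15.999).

398.08 g/mol

First, the molecular formula is C11H8FIO7 (counting implicit H from valence).
  C: 11 × 12.011 = 132.121
  F: 1 × 18.998 = 18.998
  H: 8 × 1.008 = 8.064
  I: 1 × 126.904 = 126.904
  O: 7 × 15.999 = 111.993
Sum: 11×12.011 + 1×18.998 + 8×1.008 + 1×126.904 + 7×15.999 = 398.080 → 398.08 g/mol.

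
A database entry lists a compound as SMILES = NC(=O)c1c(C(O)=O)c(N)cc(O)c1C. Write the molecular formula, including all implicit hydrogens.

C9H10N2O4

Walk through each heavy atom and fill implicit hydrogens from standard valence (C 4, N 3, O 2, S 2, halogen 1); for lowercase aromatic atoms, an aromatic c carries 1 H when it has two neighbours and 0 H with three, and aromatic n carries 0 H:
  atom 1: N, bond orders sum to 1 (valence 3) → 2 H
  atom 2: C, bond orders sum to 4 (valence 4) → 0 H
  atom 3: O, bond orders sum to 2 (valence 2) → 0 H
  atom 4: aromatic c, 3 neighbours → 0 H
  atom 5: aromatic c, 3 neighbours → 0 H
  atom 6: C, bond orders sum to 4 (valence 4) → 0 H
  atom 7: O, bond orders sum to 1 (valence 2) → 1 H
  atom 8: O, bond orders sum to 2 (valence 2) → 0 H
  atom 9: aromatic c, 3 neighbours → 0 H
  atom 10: N, bond orders sum to 1 (valence 3) → 2 H
  atom 11: aromatic c, 2 neighbours → 1 H
  atom 12: aromatic c, 3 neighbours → 0 H
  atom 13: O, bond orders sum to 1 (valence 2) → 1 H
  atom 14: aromatic c, 3 neighbours → 0 H
  atom 15: C, bond orders sum to 1 (valence 4) → 3 H
Totals → C:9, H:10, N:2, O:4.
In Hill order: C9H10N2O4.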